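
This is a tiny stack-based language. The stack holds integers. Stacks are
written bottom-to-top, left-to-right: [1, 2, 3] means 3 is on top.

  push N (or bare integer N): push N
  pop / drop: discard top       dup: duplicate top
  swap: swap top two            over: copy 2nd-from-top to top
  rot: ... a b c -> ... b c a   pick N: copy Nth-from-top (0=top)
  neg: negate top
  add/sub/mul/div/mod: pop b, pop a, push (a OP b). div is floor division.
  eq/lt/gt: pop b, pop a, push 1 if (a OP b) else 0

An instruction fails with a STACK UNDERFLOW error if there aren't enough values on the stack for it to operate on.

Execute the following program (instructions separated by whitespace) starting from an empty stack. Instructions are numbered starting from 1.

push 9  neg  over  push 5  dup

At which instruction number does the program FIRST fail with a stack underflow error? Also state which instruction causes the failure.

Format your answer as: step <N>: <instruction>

Answer: step 3: over

Derivation:
Step 1 ('push 9'): stack = [9], depth = 1
Step 2 ('neg'): stack = [-9], depth = 1
Step 3 ('over'): needs 2 value(s) but depth is 1 — STACK UNDERFLOW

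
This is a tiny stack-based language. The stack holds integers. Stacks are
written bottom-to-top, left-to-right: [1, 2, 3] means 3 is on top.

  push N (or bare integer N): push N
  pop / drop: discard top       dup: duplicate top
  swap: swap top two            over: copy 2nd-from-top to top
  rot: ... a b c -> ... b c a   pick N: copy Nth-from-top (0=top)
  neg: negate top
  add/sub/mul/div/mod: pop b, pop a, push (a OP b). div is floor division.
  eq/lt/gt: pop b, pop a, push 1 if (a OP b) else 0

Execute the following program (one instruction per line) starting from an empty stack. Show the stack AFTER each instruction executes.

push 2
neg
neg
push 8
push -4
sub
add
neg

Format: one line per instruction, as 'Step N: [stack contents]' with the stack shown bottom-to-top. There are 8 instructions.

Step 1: [2]
Step 2: [-2]
Step 3: [2]
Step 4: [2, 8]
Step 5: [2, 8, -4]
Step 6: [2, 12]
Step 7: [14]
Step 8: [-14]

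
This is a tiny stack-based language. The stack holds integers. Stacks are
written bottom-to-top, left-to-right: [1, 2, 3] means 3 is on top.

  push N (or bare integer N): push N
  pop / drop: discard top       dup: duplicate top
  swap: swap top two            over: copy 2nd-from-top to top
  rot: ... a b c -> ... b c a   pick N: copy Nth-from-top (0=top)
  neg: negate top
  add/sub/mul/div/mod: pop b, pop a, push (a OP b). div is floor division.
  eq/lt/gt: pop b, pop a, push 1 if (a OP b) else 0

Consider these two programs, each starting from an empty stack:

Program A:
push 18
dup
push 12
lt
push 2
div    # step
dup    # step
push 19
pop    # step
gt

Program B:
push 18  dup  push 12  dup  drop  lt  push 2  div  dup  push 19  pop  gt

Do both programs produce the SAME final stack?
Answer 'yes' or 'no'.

Program A trace:
  After 'push 18': [18]
  After 'dup': [18, 18]
  After 'push 12': [18, 18, 12]
  After 'lt': [18, 0]
  After 'push 2': [18, 0, 2]
  After 'div': [18, 0]
  After 'dup': [18, 0, 0]
  After 'push 19': [18, 0, 0, 19]
  After 'pop': [18, 0, 0]
  After 'gt': [18, 0]
Program A final stack: [18, 0]

Program B trace:
  After 'push 18': [18]
  After 'dup': [18, 18]
  After 'push 12': [18, 18, 12]
  After 'dup': [18, 18, 12, 12]
  After 'drop': [18, 18, 12]
  After 'lt': [18, 0]
  After 'push 2': [18, 0, 2]
  After 'div': [18, 0]
  After 'dup': [18, 0, 0]
  After 'push 19': [18, 0, 0, 19]
  After 'pop': [18, 0, 0]
  After 'gt': [18, 0]
Program B final stack: [18, 0]
Same: yes

Answer: yes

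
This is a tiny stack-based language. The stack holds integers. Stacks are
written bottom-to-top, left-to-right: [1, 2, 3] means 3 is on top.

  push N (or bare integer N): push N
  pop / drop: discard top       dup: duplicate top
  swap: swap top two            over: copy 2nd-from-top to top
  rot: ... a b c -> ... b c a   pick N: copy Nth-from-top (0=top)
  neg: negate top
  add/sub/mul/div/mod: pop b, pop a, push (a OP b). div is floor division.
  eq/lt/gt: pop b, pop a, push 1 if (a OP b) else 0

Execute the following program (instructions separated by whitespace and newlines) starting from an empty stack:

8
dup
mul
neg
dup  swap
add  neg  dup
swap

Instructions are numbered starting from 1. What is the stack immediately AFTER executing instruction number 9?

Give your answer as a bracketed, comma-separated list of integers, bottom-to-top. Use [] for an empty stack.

Step 1 ('8'): [8]
Step 2 ('dup'): [8, 8]
Step 3 ('mul'): [64]
Step 4 ('neg'): [-64]
Step 5 ('dup'): [-64, -64]
Step 6 ('swap'): [-64, -64]
Step 7 ('add'): [-128]
Step 8 ('neg'): [128]
Step 9 ('dup'): [128, 128]

Answer: [128, 128]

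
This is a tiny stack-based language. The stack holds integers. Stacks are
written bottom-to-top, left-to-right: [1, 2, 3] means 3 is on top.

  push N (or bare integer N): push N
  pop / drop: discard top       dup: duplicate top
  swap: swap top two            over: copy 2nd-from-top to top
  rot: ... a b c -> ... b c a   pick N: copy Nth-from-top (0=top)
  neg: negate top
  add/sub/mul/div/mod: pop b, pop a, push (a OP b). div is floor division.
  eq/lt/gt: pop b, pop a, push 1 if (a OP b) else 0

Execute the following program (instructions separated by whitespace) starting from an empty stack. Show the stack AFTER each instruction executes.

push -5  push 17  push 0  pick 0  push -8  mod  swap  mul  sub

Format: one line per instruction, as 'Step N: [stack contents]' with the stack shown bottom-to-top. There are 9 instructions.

Step 1: [-5]
Step 2: [-5, 17]
Step 3: [-5, 17, 0]
Step 4: [-5, 17, 0, 0]
Step 5: [-5, 17, 0, 0, -8]
Step 6: [-5, 17, 0, 0]
Step 7: [-5, 17, 0, 0]
Step 8: [-5, 17, 0]
Step 9: [-5, 17]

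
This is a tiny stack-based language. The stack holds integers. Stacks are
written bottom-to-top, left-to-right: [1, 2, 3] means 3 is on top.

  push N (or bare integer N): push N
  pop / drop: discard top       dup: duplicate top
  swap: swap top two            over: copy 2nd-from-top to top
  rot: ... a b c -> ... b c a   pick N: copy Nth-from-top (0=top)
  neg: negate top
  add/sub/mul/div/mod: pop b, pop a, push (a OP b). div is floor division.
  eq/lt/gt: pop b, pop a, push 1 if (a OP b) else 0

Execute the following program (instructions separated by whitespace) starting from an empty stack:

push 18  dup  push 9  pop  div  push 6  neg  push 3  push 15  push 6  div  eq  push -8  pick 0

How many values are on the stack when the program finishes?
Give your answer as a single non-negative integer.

After 'push 18': stack = [18] (depth 1)
After 'dup': stack = [18, 18] (depth 2)
After 'push 9': stack = [18, 18, 9] (depth 3)
After 'pop': stack = [18, 18] (depth 2)
After 'div': stack = [1] (depth 1)
After 'push 6': stack = [1, 6] (depth 2)
After 'neg': stack = [1, -6] (depth 2)
After 'push 3': stack = [1, -6, 3] (depth 3)
After 'push 15': stack = [1, -6, 3, 15] (depth 4)
After 'push 6': stack = [1, -6, 3, 15, 6] (depth 5)
After 'div': stack = [1, -6, 3, 2] (depth 4)
After 'eq': stack = [1, -6, 0] (depth 3)
After 'push -8': stack = [1, -6, 0, -8] (depth 4)
After 'pick 0': stack = [1, -6, 0, -8, -8] (depth 5)

Answer: 5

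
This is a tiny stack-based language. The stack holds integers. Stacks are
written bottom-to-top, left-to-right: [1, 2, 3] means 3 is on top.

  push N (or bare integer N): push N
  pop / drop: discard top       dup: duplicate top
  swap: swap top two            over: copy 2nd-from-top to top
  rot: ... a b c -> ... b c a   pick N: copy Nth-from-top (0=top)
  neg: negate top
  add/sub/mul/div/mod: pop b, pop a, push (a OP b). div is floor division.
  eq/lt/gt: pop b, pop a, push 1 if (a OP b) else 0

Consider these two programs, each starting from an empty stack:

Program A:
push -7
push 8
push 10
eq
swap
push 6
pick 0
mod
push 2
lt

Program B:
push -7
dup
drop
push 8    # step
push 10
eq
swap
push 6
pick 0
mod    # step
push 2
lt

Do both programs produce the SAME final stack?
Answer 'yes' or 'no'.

Program A trace:
  After 'push -7': [-7]
  After 'push 8': [-7, 8]
  After 'push 10': [-7, 8, 10]
  After 'eq': [-7, 0]
  After 'swap': [0, -7]
  After 'push 6': [0, -7, 6]
  After 'pick 0': [0, -7, 6, 6]
  After 'mod': [0, -7, 0]
  After 'push 2': [0, -7, 0, 2]
  After 'lt': [0, -7, 1]
Program A final stack: [0, -7, 1]

Program B trace:
  After 'push -7': [-7]
  After 'dup': [-7, -7]
  After 'drop': [-7]
  After 'push 8': [-7, 8]
  After 'push 10': [-7, 8, 10]
  After 'eq': [-7, 0]
  After 'swap': [0, -7]
  After 'push 6': [0, -7, 6]
  After 'pick 0': [0, -7, 6, 6]
  After 'mod': [0, -7, 0]
  After 'push 2': [0, -7, 0, 2]
  After 'lt': [0, -7, 1]
Program B final stack: [0, -7, 1]
Same: yes

Answer: yes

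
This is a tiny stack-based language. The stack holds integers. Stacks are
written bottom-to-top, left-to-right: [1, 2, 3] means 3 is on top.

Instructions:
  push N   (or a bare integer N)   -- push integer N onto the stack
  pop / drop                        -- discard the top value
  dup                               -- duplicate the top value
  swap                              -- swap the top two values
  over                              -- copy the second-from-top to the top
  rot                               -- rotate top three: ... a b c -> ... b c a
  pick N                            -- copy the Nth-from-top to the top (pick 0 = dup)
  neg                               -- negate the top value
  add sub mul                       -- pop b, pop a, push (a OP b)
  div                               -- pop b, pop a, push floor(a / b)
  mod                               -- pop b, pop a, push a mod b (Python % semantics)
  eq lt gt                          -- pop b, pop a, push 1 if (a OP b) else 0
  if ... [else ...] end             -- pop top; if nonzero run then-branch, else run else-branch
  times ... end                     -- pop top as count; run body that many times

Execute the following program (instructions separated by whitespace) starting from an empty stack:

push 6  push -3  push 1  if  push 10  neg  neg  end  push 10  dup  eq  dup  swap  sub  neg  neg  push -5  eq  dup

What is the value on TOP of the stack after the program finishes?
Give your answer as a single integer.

After 'push 6': [6]
After 'push -3': [6, -3]
After 'push 1': [6, -3, 1]
After 'if': [6, -3]
After 'push 10': [6, -3, 10]
After 'neg': [6, -3, -10]
After 'neg': [6, -3, 10]
After 'push 10': [6, -3, 10, 10]
After 'dup': [6, -3, 10, 10, 10]
After 'eq': [6, -3, 10, 1]
After 'dup': [6, -3, 10, 1, 1]
After 'swap': [6, -3, 10, 1, 1]
After 'sub': [6, -3, 10, 0]
After 'neg': [6, -3, 10, 0]
After 'neg': [6, -3, 10, 0]
After 'push -5': [6, -3, 10, 0, -5]
After 'eq': [6, -3, 10, 0]
After 'dup': [6, -3, 10, 0, 0]

Answer: 0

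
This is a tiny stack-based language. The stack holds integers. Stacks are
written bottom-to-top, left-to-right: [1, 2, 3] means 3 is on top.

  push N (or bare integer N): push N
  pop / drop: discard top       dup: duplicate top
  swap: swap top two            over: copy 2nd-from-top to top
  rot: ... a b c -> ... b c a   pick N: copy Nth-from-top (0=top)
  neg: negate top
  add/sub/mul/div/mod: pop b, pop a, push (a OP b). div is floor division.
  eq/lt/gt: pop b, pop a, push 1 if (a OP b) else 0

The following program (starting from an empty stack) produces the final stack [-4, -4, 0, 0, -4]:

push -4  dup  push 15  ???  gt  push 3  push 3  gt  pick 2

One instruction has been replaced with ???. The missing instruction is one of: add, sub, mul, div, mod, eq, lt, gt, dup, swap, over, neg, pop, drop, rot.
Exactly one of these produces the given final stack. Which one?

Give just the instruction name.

Answer: dup

Derivation:
Stack before ???: [-4, -4, 15]
Stack after ???:  [-4, -4, 15, 15]
The instruction that transforms [-4, -4, 15] -> [-4, -4, 15, 15] is: dup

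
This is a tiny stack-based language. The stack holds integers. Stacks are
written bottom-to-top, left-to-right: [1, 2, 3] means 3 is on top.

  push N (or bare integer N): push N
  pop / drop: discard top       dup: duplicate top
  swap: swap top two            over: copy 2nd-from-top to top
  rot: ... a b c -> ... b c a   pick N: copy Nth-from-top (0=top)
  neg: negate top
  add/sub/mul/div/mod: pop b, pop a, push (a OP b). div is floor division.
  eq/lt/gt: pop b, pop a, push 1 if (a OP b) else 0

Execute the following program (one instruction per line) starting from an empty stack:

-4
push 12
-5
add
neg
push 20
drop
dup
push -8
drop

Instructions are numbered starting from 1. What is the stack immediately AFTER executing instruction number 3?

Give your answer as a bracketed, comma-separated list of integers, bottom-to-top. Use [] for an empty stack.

Step 1 ('-4'): [-4]
Step 2 ('push 12'): [-4, 12]
Step 3 ('-5'): [-4, 12, -5]

Answer: [-4, 12, -5]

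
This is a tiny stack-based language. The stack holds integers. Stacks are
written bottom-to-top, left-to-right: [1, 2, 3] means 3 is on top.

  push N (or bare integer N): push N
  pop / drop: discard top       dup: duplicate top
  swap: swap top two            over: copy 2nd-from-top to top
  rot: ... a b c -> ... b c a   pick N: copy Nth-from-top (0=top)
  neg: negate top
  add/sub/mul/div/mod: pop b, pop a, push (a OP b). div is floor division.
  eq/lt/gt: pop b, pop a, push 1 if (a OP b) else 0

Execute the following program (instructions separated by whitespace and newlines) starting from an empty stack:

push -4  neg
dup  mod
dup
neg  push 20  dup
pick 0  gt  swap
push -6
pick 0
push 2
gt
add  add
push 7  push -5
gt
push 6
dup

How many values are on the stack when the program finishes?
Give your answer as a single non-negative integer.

After 'push -4': stack = [-4] (depth 1)
After 'neg': stack = [4] (depth 1)
After 'dup': stack = [4, 4] (depth 2)
After 'mod': stack = [0] (depth 1)
After 'dup': stack = [0, 0] (depth 2)
After 'neg': stack = [0, 0] (depth 2)
After 'push 20': stack = [0, 0, 20] (depth 3)
After 'dup': stack = [0, 0, 20, 20] (depth 4)
After 'pick 0': stack = [0, 0, 20, 20, 20] (depth 5)
After 'gt': stack = [0, 0, 20, 0] (depth 4)
  ...
After 'pick 0': stack = [0, 0, 0, 20, -6, -6] (depth 6)
After 'push 2': stack = [0, 0, 0, 20, -6, -6, 2] (depth 7)
After 'gt': stack = [0, 0, 0, 20, -6, 0] (depth 6)
After 'add': stack = [0, 0, 0, 20, -6] (depth 5)
After 'add': stack = [0, 0, 0, 14] (depth 4)
After 'push 7': stack = [0, 0, 0, 14, 7] (depth 5)
After 'push -5': stack = [0, 0, 0, 14, 7, -5] (depth 6)
After 'gt': stack = [0, 0, 0, 14, 1] (depth 5)
After 'push 6': stack = [0, 0, 0, 14, 1, 6] (depth 6)
After 'dup': stack = [0, 0, 0, 14, 1, 6, 6] (depth 7)

Answer: 7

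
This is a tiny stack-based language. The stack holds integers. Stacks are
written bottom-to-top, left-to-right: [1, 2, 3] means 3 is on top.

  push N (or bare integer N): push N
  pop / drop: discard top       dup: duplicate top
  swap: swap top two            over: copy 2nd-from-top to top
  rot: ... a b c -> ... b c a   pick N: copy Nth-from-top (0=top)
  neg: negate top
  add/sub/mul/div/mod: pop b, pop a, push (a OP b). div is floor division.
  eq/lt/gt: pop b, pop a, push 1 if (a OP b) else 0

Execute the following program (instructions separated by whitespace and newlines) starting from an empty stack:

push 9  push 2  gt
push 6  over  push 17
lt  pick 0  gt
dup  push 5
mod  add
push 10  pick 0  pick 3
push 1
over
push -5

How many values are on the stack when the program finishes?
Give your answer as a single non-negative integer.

Answer: 9

Derivation:
After 'push 9': stack = [9] (depth 1)
After 'push 2': stack = [9, 2] (depth 2)
After 'gt': stack = [1] (depth 1)
After 'push 6': stack = [1, 6] (depth 2)
After 'over': stack = [1, 6, 1] (depth 3)
After 'push 17': stack = [1, 6, 1, 17] (depth 4)
After 'lt': stack = [1, 6, 1] (depth 3)
After 'pick 0': stack = [1, 6, 1, 1] (depth 4)
After 'gt': stack = [1, 6, 0] (depth 3)
After 'dup': stack = [1, 6, 0, 0] (depth 4)
After 'push 5': stack = [1, 6, 0, 0, 5] (depth 5)
After 'mod': stack = [1, 6, 0, 0] (depth 4)
After 'add': stack = [1, 6, 0] (depth 3)
After 'push 10': stack = [1, 6, 0, 10] (depth 4)
After 'pick 0': stack = [1, 6, 0, 10, 10] (depth 5)
After 'pick 3': stack = [1, 6, 0, 10, 10, 6] (depth 6)
After 'push 1': stack = [1, 6, 0, 10, 10, 6, 1] (depth 7)
After 'over': stack = [1, 6, 0, 10, 10, 6, 1, 6] (depth 8)
After 'push -5': stack = [1, 6, 0, 10, 10, 6, 1, 6, -5] (depth 9)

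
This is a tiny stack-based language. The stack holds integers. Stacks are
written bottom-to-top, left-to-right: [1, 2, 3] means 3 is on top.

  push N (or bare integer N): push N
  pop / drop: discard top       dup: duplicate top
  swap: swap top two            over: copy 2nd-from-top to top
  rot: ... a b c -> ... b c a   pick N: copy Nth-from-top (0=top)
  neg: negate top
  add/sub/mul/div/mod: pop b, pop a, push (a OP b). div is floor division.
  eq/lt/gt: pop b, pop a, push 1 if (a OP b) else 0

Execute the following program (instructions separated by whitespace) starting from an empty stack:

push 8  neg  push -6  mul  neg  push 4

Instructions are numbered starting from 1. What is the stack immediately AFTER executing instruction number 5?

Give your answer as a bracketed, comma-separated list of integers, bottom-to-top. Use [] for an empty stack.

Answer: [-48]

Derivation:
Step 1 ('push 8'): [8]
Step 2 ('neg'): [-8]
Step 3 ('push -6'): [-8, -6]
Step 4 ('mul'): [48]
Step 5 ('neg'): [-48]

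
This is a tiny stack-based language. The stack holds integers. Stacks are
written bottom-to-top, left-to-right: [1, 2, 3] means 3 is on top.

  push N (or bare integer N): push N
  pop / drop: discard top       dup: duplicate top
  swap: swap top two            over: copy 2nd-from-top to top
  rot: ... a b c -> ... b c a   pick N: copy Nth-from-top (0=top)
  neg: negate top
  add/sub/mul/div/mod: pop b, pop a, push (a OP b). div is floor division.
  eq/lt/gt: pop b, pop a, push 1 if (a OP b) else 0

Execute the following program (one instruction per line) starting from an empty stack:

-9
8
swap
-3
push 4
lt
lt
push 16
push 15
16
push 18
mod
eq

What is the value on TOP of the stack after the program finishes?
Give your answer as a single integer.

After 'push -9': [-9]
After 'push 8': [-9, 8]
After 'swap': [8, -9]
After 'push -3': [8, -9, -3]
After 'push 4': [8, -9, -3, 4]
After 'lt': [8, -9, 1]
After 'lt': [8, 1]
After 'push 16': [8, 1, 16]
After 'push 15': [8, 1, 16, 15]
After 'push 16': [8, 1, 16, 15, 16]
After 'push 18': [8, 1, 16, 15, 16, 18]
After 'mod': [8, 1, 16, 15, 16]
After 'eq': [8, 1, 16, 0]

Answer: 0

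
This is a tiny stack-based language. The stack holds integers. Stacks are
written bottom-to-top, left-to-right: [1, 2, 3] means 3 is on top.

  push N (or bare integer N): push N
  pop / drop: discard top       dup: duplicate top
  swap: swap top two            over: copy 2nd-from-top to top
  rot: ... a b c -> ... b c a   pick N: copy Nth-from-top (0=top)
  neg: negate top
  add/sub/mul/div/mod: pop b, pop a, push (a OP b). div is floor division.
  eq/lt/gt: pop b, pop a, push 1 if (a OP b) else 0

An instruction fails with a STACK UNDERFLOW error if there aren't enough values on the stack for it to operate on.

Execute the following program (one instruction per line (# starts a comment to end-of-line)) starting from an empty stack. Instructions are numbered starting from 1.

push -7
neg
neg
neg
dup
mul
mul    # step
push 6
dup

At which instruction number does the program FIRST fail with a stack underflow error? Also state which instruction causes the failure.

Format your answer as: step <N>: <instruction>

Step 1 ('push -7'): stack = [-7], depth = 1
Step 2 ('neg'): stack = [7], depth = 1
Step 3 ('neg'): stack = [-7], depth = 1
Step 4 ('neg'): stack = [7], depth = 1
Step 5 ('dup'): stack = [7, 7], depth = 2
Step 6 ('mul'): stack = [49], depth = 1
Step 7 ('mul'): needs 2 value(s) but depth is 1 — STACK UNDERFLOW

Answer: step 7: mul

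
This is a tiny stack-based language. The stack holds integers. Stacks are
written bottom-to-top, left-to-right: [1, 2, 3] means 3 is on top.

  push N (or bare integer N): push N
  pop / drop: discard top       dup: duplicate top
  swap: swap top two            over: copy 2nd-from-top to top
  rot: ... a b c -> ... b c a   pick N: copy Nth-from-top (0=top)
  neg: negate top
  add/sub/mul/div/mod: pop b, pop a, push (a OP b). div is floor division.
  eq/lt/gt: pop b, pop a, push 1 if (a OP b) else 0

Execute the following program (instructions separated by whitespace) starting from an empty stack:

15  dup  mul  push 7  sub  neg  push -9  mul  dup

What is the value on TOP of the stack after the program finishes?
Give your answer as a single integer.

After 'push 15': [15]
After 'dup': [15, 15]
After 'mul': [225]
After 'push 7': [225, 7]
After 'sub': [218]
After 'neg': [-218]
After 'push -9': [-218, -9]
After 'mul': [1962]
After 'dup': [1962, 1962]

Answer: 1962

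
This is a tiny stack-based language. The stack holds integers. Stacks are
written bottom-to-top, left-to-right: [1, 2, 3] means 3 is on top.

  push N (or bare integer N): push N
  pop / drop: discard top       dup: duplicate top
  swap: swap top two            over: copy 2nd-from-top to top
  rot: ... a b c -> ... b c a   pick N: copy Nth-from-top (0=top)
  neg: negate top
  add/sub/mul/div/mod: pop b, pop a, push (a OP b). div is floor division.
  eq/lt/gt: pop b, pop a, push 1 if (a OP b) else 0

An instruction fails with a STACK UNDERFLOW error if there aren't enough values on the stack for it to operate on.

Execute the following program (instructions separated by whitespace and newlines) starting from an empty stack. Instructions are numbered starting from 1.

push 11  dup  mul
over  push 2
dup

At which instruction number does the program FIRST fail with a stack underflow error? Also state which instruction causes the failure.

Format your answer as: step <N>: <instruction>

Answer: step 4: over

Derivation:
Step 1 ('push 11'): stack = [11], depth = 1
Step 2 ('dup'): stack = [11, 11], depth = 2
Step 3 ('mul'): stack = [121], depth = 1
Step 4 ('over'): needs 2 value(s) but depth is 1 — STACK UNDERFLOW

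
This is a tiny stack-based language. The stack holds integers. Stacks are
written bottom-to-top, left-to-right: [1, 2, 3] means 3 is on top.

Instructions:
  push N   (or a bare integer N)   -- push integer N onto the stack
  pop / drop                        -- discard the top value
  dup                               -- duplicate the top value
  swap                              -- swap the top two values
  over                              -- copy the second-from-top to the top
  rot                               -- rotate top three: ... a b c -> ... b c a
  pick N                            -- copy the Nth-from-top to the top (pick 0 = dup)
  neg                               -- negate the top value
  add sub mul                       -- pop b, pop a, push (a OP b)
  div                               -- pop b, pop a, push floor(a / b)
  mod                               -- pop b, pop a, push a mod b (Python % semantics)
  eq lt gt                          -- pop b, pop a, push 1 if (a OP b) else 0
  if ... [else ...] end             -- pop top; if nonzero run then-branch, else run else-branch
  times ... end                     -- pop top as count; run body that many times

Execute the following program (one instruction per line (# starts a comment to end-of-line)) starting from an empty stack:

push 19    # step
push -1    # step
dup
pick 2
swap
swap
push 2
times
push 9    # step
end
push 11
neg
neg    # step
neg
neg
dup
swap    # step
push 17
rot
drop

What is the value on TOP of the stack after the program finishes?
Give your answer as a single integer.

After 'push 19': [19]
After 'push -1': [19, -1]
After 'dup': [19, -1, -1]
After 'pick 2': [19, -1, -1, 19]
After 'swap': [19, -1, 19, -1]
After 'swap': [19, -1, -1, 19]
After 'push 2': [19, -1, -1, 19, 2]
After 'times': [19, -1, -1, 19]
After 'push 9': [19, -1, -1, 19, 9]
After 'push 9': [19, -1, -1, 19, 9, 9]
After 'push 11': [19, -1, -1, 19, 9, 9, 11]
After 'neg': [19, -1, -1, 19, 9, 9, -11]
After 'neg': [19, -1, -1, 19, 9, 9, 11]
After 'neg': [19, -1, -1, 19, 9, 9, -11]
After 'neg': [19, -1, -1, 19, 9, 9, 11]
After 'dup': [19, -1, -1, 19, 9, 9, 11, 11]
After 'swap': [19, -1, -1, 19, 9, 9, 11, 11]
After 'push 17': [19, -1, -1, 19, 9, 9, 11, 11, 17]
After 'rot': [19, -1, -1, 19, 9, 9, 11, 17, 11]
After 'drop': [19, -1, -1, 19, 9, 9, 11, 17]

Answer: 17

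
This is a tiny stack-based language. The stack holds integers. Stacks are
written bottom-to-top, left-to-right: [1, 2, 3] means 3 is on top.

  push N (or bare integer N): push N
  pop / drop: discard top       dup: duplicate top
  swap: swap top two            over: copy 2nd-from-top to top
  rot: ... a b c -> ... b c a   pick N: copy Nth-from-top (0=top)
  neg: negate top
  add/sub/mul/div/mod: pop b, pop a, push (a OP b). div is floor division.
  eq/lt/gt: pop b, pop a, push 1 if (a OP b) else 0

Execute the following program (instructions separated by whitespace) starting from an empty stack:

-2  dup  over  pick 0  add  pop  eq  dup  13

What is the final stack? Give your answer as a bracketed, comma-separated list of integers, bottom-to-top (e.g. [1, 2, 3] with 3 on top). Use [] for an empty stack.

Answer: [1, 1, 13]

Derivation:
After 'push -2': [-2]
After 'dup': [-2, -2]
After 'over': [-2, -2, -2]
After 'pick 0': [-2, -2, -2, -2]
After 'add': [-2, -2, -4]
After 'pop': [-2, -2]
After 'eq': [1]
After 'dup': [1, 1]
After 'push 13': [1, 1, 13]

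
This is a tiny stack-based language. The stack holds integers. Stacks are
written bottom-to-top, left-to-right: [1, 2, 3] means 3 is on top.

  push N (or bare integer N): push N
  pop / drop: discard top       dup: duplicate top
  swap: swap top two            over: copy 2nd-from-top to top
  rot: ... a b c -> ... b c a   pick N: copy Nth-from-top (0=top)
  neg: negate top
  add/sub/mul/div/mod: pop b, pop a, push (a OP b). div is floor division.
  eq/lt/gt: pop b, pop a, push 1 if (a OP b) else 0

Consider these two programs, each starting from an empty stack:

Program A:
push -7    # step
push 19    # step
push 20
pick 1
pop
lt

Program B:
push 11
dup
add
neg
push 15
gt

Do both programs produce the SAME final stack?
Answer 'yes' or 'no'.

Program A trace:
  After 'push -7': [-7]
  After 'push 19': [-7, 19]
  After 'push 20': [-7, 19, 20]
  After 'pick 1': [-7, 19, 20, 19]
  After 'pop': [-7, 19, 20]
  After 'lt': [-7, 1]
Program A final stack: [-7, 1]

Program B trace:
  After 'push 11': [11]
  After 'dup': [11, 11]
  After 'add': [22]
  After 'neg': [-22]
  After 'push 15': [-22, 15]
  After 'gt': [0]
Program B final stack: [0]
Same: no

Answer: no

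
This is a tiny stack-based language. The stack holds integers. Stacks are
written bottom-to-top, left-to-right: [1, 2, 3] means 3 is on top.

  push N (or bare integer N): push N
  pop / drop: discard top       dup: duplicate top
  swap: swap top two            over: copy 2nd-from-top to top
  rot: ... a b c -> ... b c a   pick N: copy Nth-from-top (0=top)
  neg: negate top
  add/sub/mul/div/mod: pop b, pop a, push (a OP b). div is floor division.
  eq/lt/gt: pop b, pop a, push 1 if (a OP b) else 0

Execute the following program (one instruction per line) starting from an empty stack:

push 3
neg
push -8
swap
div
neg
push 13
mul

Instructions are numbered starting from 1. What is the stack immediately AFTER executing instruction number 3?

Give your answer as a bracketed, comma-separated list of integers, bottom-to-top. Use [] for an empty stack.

Answer: [-3, -8]

Derivation:
Step 1 ('push 3'): [3]
Step 2 ('neg'): [-3]
Step 3 ('push -8'): [-3, -8]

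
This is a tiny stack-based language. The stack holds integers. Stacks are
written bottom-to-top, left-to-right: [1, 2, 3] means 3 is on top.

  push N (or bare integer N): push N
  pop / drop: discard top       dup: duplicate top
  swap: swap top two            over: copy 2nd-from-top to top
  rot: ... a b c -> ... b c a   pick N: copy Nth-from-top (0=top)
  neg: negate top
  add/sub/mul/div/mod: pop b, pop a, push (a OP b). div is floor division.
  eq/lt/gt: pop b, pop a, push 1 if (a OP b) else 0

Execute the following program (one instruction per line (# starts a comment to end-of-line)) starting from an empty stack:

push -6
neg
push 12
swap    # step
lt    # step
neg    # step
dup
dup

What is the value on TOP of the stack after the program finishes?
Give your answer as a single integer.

Answer: 0

Derivation:
After 'push -6': [-6]
After 'neg': [6]
After 'push 12': [6, 12]
After 'swap': [12, 6]
After 'lt': [0]
After 'neg': [0]
After 'dup': [0, 0]
After 'dup': [0, 0, 0]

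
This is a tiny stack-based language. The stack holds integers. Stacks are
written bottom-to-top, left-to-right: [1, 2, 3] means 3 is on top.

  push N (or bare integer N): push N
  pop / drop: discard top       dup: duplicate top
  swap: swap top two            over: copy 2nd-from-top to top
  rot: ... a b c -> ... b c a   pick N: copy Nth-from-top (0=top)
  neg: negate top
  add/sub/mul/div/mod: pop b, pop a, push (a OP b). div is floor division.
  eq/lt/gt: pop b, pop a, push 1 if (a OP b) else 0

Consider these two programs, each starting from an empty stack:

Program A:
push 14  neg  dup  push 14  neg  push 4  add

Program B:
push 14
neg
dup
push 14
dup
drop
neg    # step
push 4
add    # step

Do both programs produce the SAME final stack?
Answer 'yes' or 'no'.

Answer: yes

Derivation:
Program A trace:
  After 'push 14': [14]
  After 'neg': [-14]
  After 'dup': [-14, -14]
  After 'push 14': [-14, -14, 14]
  After 'neg': [-14, -14, -14]
  After 'push 4': [-14, -14, -14, 4]
  After 'add': [-14, -14, -10]
Program A final stack: [-14, -14, -10]

Program B trace:
  After 'push 14': [14]
  After 'neg': [-14]
  After 'dup': [-14, -14]
  After 'push 14': [-14, -14, 14]
  After 'dup': [-14, -14, 14, 14]
  After 'drop': [-14, -14, 14]
  After 'neg': [-14, -14, -14]
  After 'push 4': [-14, -14, -14, 4]
  After 'add': [-14, -14, -10]
Program B final stack: [-14, -14, -10]
Same: yes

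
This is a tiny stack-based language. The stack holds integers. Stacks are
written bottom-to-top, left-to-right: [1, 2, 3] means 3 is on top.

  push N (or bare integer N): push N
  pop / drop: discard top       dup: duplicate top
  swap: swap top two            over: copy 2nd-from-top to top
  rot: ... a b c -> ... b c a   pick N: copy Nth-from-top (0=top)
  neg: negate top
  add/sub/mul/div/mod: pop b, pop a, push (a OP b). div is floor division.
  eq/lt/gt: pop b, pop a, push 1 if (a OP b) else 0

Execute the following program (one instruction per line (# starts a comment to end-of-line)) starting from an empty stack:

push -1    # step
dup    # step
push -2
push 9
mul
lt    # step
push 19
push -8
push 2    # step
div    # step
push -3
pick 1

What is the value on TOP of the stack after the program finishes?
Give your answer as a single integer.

After 'push -1': [-1]
After 'dup': [-1, -1]
After 'push -2': [-1, -1, -2]
After 'push 9': [-1, -1, -2, 9]
After 'mul': [-1, -1, -18]
After 'lt': [-1, 0]
After 'push 19': [-1, 0, 19]
After 'push -8': [-1, 0, 19, -8]
After 'push 2': [-1, 0, 19, -8, 2]
After 'div': [-1, 0, 19, -4]
After 'push -3': [-1, 0, 19, -4, -3]
After 'pick 1': [-1, 0, 19, -4, -3, -4]

Answer: -4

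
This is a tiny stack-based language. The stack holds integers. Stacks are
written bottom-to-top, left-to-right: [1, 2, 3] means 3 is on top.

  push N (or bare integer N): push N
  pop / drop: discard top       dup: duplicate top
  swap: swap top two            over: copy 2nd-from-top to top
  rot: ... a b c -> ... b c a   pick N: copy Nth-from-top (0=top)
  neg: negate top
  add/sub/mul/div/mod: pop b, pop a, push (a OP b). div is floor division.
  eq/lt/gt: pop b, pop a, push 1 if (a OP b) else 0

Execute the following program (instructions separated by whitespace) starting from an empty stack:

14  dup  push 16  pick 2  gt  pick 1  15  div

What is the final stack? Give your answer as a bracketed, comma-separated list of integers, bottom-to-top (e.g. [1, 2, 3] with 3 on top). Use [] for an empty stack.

Answer: [14, 14, 1, 0]

Derivation:
After 'push 14': [14]
After 'dup': [14, 14]
After 'push 16': [14, 14, 16]
After 'pick 2': [14, 14, 16, 14]
After 'gt': [14, 14, 1]
After 'pick 1': [14, 14, 1, 14]
After 'push 15': [14, 14, 1, 14, 15]
After 'div': [14, 14, 1, 0]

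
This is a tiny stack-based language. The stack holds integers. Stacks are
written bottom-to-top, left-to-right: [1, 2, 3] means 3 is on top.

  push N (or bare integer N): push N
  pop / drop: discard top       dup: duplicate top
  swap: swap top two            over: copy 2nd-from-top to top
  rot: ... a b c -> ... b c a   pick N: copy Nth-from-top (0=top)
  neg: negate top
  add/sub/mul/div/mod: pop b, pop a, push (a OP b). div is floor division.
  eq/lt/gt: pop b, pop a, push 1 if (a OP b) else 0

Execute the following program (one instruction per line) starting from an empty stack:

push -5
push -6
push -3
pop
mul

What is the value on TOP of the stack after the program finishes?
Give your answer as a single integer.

Answer: 30

Derivation:
After 'push -5': [-5]
After 'push -6': [-5, -6]
After 'push -3': [-5, -6, -3]
After 'pop': [-5, -6]
After 'mul': [30]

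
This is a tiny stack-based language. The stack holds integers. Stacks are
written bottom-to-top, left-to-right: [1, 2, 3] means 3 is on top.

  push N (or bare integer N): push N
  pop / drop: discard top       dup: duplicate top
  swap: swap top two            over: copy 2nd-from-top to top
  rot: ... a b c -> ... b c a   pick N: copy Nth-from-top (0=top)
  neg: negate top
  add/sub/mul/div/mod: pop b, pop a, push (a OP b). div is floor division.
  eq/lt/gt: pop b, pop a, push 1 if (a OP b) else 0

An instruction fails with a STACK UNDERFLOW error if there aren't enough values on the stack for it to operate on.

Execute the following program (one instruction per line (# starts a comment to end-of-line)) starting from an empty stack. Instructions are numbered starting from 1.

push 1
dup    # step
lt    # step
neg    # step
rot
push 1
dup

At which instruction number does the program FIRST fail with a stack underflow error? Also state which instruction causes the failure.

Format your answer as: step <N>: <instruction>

Step 1 ('push 1'): stack = [1], depth = 1
Step 2 ('dup'): stack = [1, 1], depth = 2
Step 3 ('lt'): stack = [0], depth = 1
Step 4 ('neg'): stack = [0], depth = 1
Step 5 ('rot'): needs 3 value(s) but depth is 1 — STACK UNDERFLOW

Answer: step 5: rot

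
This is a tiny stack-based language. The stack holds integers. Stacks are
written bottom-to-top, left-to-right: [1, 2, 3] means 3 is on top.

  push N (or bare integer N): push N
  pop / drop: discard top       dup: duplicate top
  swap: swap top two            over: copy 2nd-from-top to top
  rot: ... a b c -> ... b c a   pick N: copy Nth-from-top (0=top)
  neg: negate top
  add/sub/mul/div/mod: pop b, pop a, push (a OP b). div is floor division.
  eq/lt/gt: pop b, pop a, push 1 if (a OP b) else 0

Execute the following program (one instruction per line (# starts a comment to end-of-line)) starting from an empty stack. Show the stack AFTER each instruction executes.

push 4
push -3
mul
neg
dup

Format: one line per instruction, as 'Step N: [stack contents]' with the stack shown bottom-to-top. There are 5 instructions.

Step 1: [4]
Step 2: [4, -3]
Step 3: [-12]
Step 4: [12]
Step 5: [12, 12]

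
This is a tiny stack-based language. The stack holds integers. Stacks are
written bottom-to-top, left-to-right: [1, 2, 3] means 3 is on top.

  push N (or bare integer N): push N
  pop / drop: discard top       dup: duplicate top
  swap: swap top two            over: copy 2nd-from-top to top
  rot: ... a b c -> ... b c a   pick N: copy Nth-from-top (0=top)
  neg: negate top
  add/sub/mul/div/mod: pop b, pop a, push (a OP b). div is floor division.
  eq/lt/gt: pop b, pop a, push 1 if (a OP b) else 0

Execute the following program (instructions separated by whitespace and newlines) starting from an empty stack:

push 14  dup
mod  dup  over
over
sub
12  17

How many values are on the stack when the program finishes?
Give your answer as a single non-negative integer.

After 'push 14': stack = [14] (depth 1)
After 'dup': stack = [14, 14] (depth 2)
After 'mod': stack = [0] (depth 1)
After 'dup': stack = [0, 0] (depth 2)
After 'over': stack = [0, 0, 0] (depth 3)
After 'over': stack = [0, 0, 0, 0] (depth 4)
After 'sub': stack = [0, 0, 0] (depth 3)
After 'push 12': stack = [0, 0, 0, 12] (depth 4)
After 'push 17': stack = [0, 0, 0, 12, 17] (depth 5)

Answer: 5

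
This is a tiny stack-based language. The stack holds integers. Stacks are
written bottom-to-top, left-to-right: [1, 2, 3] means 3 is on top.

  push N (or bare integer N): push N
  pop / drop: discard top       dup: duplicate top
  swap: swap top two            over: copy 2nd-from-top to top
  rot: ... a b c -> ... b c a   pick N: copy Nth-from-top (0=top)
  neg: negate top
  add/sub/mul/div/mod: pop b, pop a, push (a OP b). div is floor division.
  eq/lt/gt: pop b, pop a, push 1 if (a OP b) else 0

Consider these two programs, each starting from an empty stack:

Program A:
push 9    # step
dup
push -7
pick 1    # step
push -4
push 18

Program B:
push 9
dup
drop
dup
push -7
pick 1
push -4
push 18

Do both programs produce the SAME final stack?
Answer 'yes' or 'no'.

Program A trace:
  After 'push 9': [9]
  After 'dup': [9, 9]
  After 'push -7': [9, 9, -7]
  After 'pick 1': [9, 9, -7, 9]
  After 'push -4': [9, 9, -7, 9, -4]
  After 'push 18': [9, 9, -7, 9, -4, 18]
Program A final stack: [9, 9, -7, 9, -4, 18]

Program B trace:
  After 'push 9': [9]
  After 'dup': [9, 9]
  After 'drop': [9]
  After 'dup': [9, 9]
  After 'push -7': [9, 9, -7]
  After 'pick 1': [9, 9, -7, 9]
  After 'push -4': [9, 9, -7, 9, -4]
  After 'push 18': [9, 9, -7, 9, -4, 18]
Program B final stack: [9, 9, -7, 9, -4, 18]
Same: yes

Answer: yes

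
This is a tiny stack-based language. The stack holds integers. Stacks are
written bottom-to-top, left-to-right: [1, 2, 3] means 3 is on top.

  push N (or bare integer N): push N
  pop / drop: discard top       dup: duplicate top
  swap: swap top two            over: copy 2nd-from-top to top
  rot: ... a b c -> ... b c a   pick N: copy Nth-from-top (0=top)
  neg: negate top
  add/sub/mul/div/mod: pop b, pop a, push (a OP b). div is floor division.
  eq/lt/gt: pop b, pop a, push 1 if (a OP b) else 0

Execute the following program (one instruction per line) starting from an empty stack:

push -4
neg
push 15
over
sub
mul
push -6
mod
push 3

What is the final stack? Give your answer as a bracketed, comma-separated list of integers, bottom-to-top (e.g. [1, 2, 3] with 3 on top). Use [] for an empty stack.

Answer: [-4, 3]

Derivation:
After 'push -4': [-4]
After 'neg': [4]
After 'push 15': [4, 15]
After 'over': [4, 15, 4]
After 'sub': [4, 11]
After 'mul': [44]
After 'push -6': [44, -6]
After 'mod': [-4]
After 'push 3': [-4, 3]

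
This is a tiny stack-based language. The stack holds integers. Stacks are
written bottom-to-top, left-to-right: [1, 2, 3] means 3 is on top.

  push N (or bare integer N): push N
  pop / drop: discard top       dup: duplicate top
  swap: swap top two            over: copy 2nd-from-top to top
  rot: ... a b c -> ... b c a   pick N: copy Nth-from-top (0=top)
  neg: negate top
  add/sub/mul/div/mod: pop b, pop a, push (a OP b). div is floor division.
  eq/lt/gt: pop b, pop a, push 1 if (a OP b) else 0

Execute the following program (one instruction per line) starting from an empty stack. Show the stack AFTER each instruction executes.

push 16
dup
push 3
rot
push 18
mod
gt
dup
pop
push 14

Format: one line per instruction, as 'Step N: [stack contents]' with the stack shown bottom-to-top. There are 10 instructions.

Step 1: [16]
Step 2: [16, 16]
Step 3: [16, 16, 3]
Step 4: [16, 3, 16]
Step 5: [16, 3, 16, 18]
Step 6: [16, 3, 16]
Step 7: [16, 0]
Step 8: [16, 0, 0]
Step 9: [16, 0]
Step 10: [16, 0, 14]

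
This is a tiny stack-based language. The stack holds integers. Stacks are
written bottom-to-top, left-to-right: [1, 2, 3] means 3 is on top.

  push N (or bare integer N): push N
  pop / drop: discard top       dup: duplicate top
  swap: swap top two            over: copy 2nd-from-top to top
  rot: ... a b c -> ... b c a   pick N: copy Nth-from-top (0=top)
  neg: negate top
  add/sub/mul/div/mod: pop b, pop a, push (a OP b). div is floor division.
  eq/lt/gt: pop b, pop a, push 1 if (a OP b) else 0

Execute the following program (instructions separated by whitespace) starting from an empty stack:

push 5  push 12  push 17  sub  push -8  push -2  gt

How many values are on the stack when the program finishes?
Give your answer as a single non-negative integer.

Answer: 3

Derivation:
After 'push 5': stack = [5] (depth 1)
After 'push 12': stack = [5, 12] (depth 2)
After 'push 17': stack = [5, 12, 17] (depth 3)
After 'sub': stack = [5, -5] (depth 2)
After 'push -8': stack = [5, -5, -8] (depth 3)
After 'push -2': stack = [5, -5, -8, -2] (depth 4)
After 'gt': stack = [5, -5, 0] (depth 3)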